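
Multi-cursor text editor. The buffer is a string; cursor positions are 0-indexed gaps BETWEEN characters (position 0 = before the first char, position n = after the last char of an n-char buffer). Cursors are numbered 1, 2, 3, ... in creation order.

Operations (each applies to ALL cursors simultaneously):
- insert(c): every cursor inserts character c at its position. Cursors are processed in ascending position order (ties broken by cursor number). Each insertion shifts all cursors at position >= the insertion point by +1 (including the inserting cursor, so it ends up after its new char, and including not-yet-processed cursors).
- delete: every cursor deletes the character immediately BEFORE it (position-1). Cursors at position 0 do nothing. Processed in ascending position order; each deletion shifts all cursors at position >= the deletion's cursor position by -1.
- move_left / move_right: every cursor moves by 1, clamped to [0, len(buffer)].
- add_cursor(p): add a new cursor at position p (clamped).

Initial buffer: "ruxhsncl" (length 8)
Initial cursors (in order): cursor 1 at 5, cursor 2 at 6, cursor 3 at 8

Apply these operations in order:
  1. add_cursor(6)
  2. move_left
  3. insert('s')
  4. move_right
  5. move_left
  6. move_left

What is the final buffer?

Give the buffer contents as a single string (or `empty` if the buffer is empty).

After op 1 (add_cursor(6)): buffer="ruxhsncl" (len 8), cursors c1@5 c2@6 c4@6 c3@8, authorship ........
After op 2 (move_left): buffer="ruxhsncl" (len 8), cursors c1@4 c2@5 c4@5 c3@7, authorship ........
After op 3 (insert('s')): buffer="ruxhssssncsl" (len 12), cursors c1@5 c2@8 c4@8 c3@11, authorship ....1.24..3.
After op 4 (move_right): buffer="ruxhssssncsl" (len 12), cursors c1@6 c2@9 c4@9 c3@12, authorship ....1.24..3.
After op 5 (move_left): buffer="ruxhssssncsl" (len 12), cursors c1@5 c2@8 c4@8 c3@11, authorship ....1.24..3.
After op 6 (move_left): buffer="ruxhssssncsl" (len 12), cursors c1@4 c2@7 c4@7 c3@10, authorship ....1.24..3.

Answer: ruxhssssncsl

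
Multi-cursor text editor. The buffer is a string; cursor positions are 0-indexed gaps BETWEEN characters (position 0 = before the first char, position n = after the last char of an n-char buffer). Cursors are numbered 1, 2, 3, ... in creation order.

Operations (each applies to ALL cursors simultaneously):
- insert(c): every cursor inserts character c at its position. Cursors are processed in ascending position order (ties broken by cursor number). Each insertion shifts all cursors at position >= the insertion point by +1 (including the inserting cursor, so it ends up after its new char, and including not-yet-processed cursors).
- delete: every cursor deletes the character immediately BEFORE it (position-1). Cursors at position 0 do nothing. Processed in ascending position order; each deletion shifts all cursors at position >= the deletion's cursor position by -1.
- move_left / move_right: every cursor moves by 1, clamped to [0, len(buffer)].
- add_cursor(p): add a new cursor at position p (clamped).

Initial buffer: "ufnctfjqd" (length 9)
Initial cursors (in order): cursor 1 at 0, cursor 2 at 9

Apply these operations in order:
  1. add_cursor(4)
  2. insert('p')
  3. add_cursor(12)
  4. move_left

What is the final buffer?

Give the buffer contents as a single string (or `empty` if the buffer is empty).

After op 1 (add_cursor(4)): buffer="ufnctfjqd" (len 9), cursors c1@0 c3@4 c2@9, authorship .........
After op 2 (insert('p')): buffer="pufncptfjqdp" (len 12), cursors c1@1 c3@6 c2@12, authorship 1....3.....2
After op 3 (add_cursor(12)): buffer="pufncptfjqdp" (len 12), cursors c1@1 c3@6 c2@12 c4@12, authorship 1....3.....2
After op 4 (move_left): buffer="pufncptfjqdp" (len 12), cursors c1@0 c3@5 c2@11 c4@11, authorship 1....3.....2

Answer: pufncptfjqdp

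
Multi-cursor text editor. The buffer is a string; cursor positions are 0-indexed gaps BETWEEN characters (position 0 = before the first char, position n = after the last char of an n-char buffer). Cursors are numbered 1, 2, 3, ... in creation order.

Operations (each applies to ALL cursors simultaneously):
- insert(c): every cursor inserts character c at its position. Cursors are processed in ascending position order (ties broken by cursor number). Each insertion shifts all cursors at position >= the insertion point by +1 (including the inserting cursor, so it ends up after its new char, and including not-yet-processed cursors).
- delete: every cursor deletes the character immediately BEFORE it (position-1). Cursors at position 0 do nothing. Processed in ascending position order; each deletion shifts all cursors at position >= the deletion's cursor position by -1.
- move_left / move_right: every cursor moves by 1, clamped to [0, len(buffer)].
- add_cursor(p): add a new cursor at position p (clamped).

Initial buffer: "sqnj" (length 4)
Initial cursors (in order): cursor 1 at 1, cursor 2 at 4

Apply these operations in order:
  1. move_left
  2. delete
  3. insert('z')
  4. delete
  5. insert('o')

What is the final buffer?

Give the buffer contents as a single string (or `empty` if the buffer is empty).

After op 1 (move_left): buffer="sqnj" (len 4), cursors c1@0 c2@3, authorship ....
After op 2 (delete): buffer="sqj" (len 3), cursors c1@0 c2@2, authorship ...
After op 3 (insert('z')): buffer="zsqzj" (len 5), cursors c1@1 c2@4, authorship 1..2.
After op 4 (delete): buffer="sqj" (len 3), cursors c1@0 c2@2, authorship ...
After op 5 (insert('o')): buffer="osqoj" (len 5), cursors c1@1 c2@4, authorship 1..2.

Answer: osqoj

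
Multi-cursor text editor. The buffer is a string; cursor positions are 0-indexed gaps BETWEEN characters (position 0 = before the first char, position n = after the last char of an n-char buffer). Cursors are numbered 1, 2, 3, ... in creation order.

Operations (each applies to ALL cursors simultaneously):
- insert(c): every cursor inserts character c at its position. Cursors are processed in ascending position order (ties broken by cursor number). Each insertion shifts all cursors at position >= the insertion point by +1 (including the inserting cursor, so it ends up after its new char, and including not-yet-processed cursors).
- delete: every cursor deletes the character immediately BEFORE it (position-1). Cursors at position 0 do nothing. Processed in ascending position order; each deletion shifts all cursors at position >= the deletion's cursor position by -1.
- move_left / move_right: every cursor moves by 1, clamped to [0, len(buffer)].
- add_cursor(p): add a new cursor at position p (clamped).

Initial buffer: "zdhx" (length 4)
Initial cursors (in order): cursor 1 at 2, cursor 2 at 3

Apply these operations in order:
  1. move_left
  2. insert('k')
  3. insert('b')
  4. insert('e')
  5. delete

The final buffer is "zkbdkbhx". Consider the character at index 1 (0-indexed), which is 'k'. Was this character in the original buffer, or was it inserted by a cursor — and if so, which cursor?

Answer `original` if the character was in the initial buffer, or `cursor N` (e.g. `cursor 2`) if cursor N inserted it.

After op 1 (move_left): buffer="zdhx" (len 4), cursors c1@1 c2@2, authorship ....
After op 2 (insert('k')): buffer="zkdkhx" (len 6), cursors c1@2 c2@4, authorship .1.2..
After op 3 (insert('b')): buffer="zkbdkbhx" (len 8), cursors c1@3 c2@6, authorship .11.22..
After op 4 (insert('e')): buffer="zkbedkbehx" (len 10), cursors c1@4 c2@8, authorship .111.222..
After op 5 (delete): buffer="zkbdkbhx" (len 8), cursors c1@3 c2@6, authorship .11.22..
Authorship (.=original, N=cursor N): . 1 1 . 2 2 . .
Index 1: author = 1

Answer: cursor 1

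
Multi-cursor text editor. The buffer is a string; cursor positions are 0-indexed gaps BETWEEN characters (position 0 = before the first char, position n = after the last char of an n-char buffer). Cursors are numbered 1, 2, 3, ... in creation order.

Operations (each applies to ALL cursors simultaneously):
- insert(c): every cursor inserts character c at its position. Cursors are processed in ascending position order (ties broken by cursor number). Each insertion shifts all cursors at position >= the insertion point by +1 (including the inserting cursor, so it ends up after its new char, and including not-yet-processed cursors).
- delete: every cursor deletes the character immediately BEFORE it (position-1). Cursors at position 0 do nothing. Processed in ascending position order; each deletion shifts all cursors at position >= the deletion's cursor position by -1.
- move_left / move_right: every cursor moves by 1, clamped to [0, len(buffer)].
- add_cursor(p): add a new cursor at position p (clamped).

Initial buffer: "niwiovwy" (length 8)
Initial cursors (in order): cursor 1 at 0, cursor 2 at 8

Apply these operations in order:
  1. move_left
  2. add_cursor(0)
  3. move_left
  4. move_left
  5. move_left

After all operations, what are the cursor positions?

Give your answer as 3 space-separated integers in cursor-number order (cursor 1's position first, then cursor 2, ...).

Answer: 0 4 0

Derivation:
After op 1 (move_left): buffer="niwiovwy" (len 8), cursors c1@0 c2@7, authorship ........
After op 2 (add_cursor(0)): buffer="niwiovwy" (len 8), cursors c1@0 c3@0 c2@7, authorship ........
After op 3 (move_left): buffer="niwiovwy" (len 8), cursors c1@0 c3@0 c2@6, authorship ........
After op 4 (move_left): buffer="niwiovwy" (len 8), cursors c1@0 c3@0 c2@5, authorship ........
After op 5 (move_left): buffer="niwiovwy" (len 8), cursors c1@0 c3@0 c2@4, authorship ........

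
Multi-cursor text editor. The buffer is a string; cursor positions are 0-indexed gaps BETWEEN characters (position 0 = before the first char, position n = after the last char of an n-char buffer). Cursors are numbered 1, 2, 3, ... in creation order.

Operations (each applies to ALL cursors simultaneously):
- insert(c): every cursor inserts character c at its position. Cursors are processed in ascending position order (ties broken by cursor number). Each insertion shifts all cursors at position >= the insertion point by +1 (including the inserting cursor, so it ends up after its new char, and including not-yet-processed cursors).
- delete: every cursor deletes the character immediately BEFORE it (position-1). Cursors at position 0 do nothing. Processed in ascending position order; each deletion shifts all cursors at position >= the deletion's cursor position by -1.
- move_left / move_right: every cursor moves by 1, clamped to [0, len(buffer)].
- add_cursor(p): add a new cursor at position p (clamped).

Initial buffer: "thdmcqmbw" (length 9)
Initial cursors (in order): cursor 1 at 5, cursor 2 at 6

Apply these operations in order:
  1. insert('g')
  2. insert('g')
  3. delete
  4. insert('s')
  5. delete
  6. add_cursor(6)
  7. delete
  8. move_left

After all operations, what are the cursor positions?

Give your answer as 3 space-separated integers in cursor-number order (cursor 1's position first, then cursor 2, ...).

Answer: 3 4 3

Derivation:
After op 1 (insert('g')): buffer="thdmcgqgmbw" (len 11), cursors c1@6 c2@8, authorship .....1.2...
After op 2 (insert('g')): buffer="thdmcggqggmbw" (len 13), cursors c1@7 c2@10, authorship .....11.22...
After op 3 (delete): buffer="thdmcgqgmbw" (len 11), cursors c1@6 c2@8, authorship .....1.2...
After op 4 (insert('s')): buffer="thdmcgsqgsmbw" (len 13), cursors c1@7 c2@10, authorship .....11.22...
After op 5 (delete): buffer="thdmcgqgmbw" (len 11), cursors c1@6 c2@8, authorship .....1.2...
After op 6 (add_cursor(6)): buffer="thdmcgqgmbw" (len 11), cursors c1@6 c3@6 c2@8, authorship .....1.2...
After op 7 (delete): buffer="thdmqmbw" (len 8), cursors c1@4 c3@4 c2@5, authorship ........
After op 8 (move_left): buffer="thdmqmbw" (len 8), cursors c1@3 c3@3 c2@4, authorship ........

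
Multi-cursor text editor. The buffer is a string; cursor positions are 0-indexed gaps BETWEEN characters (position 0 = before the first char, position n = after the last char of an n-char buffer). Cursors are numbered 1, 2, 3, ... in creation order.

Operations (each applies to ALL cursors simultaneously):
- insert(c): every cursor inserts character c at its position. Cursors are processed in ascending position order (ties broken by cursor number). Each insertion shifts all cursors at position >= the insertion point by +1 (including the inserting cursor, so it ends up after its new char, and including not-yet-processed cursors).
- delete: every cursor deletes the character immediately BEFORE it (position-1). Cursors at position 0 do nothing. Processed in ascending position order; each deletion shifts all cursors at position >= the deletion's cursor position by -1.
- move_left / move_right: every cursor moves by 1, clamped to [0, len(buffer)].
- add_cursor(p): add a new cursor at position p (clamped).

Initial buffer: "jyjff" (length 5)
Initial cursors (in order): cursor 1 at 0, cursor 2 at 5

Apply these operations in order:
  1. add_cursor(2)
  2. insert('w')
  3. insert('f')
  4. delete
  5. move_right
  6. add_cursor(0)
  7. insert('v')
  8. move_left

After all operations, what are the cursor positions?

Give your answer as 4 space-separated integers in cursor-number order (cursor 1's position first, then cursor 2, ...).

Answer: 3 11 7 0

Derivation:
After op 1 (add_cursor(2)): buffer="jyjff" (len 5), cursors c1@0 c3@2 c2@5, authorship .....
After op 2 (insert('w')): buffer="wjywjffw" (len 8), cursors c1@1 c3@4 c2@8, authorship 1..3...2
After op 3 (insert('f')): buffer="wfjywfjffwf" (len 11), cursors c1@2 c3@6 c2@11, authorship 11..33...22
After op 4 (delete): buffer="wjywjffw" (len 8), cursors c1@1 c3@4 c2@8, authorship 1..3...2
After op 5 (move_right): buffer="wjywjffw" (len 8), cursors c1@2 c3@5 c2@8, authorship 1..3...2
After op 6 (add_cursor(0)): buffer="wjywjffw" (len 8), cursors c4@0 c1@2 c3@5 c2@8, authorship 1..3...2
After op 7 (insert('v')): buffer="vwjvywjvffwv" (len 12), cursors c4@1 c1@4 c3@8 c2@12, authorship 41.1.3.3..22
After op 8 (move_left): buffer="vwjvywjvffwv" (len 12), cursors c4@0 c1@3 c3@7 c2@11, authorship 41.1.3.3..22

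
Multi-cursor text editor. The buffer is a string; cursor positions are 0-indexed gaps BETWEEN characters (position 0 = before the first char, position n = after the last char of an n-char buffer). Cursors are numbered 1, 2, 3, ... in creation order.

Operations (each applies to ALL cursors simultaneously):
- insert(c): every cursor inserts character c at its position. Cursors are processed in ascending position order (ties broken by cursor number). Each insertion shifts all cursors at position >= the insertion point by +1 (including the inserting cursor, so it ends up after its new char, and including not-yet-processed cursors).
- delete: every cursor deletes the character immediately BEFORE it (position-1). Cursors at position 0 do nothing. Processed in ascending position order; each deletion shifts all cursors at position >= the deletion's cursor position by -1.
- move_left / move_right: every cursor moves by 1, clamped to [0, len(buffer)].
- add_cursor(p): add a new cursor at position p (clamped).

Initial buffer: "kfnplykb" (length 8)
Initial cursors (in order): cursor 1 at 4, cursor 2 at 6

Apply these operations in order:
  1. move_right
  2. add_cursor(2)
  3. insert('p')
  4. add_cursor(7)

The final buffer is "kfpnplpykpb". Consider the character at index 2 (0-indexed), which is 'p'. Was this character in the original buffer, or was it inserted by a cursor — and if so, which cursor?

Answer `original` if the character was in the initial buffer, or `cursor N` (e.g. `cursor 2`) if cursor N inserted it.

After op 1 (move_right): buffer="kfnplykb" (len 8), cursors c1@5 c2@7, authorship ........
After op 2 (add_cursor(2)): buffer="kfnplykb" (len 8), cursors c3@2 c1@5 c2@7, authorship ........
After op 3 (insert('p')): buffer="kfpnplpykpb" (len 11), cursors c3@3 c1@7 c2@10, authorship ..3...1..2.
After op 4 (add_cursor(7)): buffer="kfpnplpykpb" (len 11), cursors c3@3 c1@7 c4@7 c2@10, authorship ..3...1..2.
Authorship (.=original, N=cursor N): . . 3 . . . 1 . . 2 .
Index 2: author = 3

Answer: cursor 3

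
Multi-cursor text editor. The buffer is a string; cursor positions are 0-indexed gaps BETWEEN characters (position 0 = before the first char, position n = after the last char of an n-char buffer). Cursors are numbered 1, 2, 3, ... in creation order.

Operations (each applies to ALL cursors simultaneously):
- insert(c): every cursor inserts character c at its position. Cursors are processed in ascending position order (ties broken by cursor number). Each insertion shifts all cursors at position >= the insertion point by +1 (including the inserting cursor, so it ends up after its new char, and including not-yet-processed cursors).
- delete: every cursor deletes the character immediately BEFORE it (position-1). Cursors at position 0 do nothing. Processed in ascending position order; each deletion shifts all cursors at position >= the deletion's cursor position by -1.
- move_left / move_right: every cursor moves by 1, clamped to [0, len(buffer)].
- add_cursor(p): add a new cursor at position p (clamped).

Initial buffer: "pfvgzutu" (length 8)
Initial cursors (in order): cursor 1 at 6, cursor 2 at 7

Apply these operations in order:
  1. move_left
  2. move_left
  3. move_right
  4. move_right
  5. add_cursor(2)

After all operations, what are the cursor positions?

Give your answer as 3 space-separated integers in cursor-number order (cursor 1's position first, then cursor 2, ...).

Answer: 6 7 2

Derivation:
After op 1 (move_left): buffer="pfvgzutu" (len 8), cursors c1@5 c2@6, authorship ........
After op 2 (move_left): buffer="pfvgzutu" (len 8), cursors c1@4 c2@5, authorship ........
After op 3 (move_right): buffer="pfvgzutu" (len 8), cursors c1@5 c2@6, authorship ........
After op 4 (move_right): buffer="pfvgzutu" (len 8), cursors c1@6 c2@7, authorship ........
After op 5 (add_cursor(2)): buffer="pfvgzutu" (len 8), cursors c3@2 c1@6 c2@7, authorship ........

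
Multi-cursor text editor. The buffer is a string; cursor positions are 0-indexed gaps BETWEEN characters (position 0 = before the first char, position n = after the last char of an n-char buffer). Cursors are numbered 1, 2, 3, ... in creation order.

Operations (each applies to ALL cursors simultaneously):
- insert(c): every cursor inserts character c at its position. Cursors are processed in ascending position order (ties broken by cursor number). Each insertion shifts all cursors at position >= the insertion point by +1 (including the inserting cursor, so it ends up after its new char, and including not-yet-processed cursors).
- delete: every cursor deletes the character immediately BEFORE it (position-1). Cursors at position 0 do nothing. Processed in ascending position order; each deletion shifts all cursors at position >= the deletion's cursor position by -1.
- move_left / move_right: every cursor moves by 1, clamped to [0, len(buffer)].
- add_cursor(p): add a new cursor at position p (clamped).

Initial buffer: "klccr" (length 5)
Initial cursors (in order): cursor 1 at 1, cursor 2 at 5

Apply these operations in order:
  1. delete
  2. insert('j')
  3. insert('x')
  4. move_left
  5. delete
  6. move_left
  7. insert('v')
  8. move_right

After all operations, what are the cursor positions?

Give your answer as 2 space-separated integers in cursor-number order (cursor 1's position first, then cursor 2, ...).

Answer: 2 6

Derivation:
After op 1 (delete): buffer="lcc" (len 3), cursors c1@0 c2@3, authorship ...
After op 2 (insert('j')): buffer="jlccj" (len 5), cursors c1@1 c2@5, authorship 1...2
After op 3 (insert('x')): buffer="jxlccjx" (len 7), cursors c1@2 c2@7, authorship 11...22
After op 4 (move_left): buffer="jxlccjx" (len 7), cursors c1@1 c2@6, authorship 11...22
After op 5 (delete): buffer="xlccx" (len 5), cursors c1@0 c2@4, authorship 1...2
After op 6 (move_left): buffer="xlccx" (len 5), cursors c1@0 c2@3, authorship 1...2
After op 7 (insert('v')): buffer="vxlcvcx" (len 7), cursors c1@1 c2@5, authorship 11..2.2
After op 8 (move_right): buffer="vxlcvcx" (len 7), cursors c1@2 c2@6, authorship 11..2.2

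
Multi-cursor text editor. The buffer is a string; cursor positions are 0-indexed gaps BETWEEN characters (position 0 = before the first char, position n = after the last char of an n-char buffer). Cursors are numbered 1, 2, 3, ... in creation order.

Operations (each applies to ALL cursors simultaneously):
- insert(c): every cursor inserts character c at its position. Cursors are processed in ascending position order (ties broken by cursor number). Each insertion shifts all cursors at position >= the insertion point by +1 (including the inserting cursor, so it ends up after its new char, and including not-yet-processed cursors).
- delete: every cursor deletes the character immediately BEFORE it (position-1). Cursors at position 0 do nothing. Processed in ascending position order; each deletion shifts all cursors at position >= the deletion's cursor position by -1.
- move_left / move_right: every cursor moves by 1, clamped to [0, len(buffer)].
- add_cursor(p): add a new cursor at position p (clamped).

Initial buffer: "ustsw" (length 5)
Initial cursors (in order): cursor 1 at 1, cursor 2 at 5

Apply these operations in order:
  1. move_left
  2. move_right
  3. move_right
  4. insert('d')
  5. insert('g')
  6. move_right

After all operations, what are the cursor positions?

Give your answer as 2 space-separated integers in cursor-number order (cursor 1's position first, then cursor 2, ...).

Answer: 5 9

Derivation:
After op 1 (move_left): buffer="ustsw" (len 5), cursors c1@0 c2@4, authorship .....
After op 2 (move_right): buffer="ustsw" (len 5), cursors c1@1 c2@5, authorship .....
After op 3 (move_right): buffer="ustsw" (len 5), cursors c1@2 c2@5, authorship .....
After op 4 (insert('d')): buffer="usdtswd" (len 7), cursors c1@3 c2@7, authorship ..1...2
After op 5 (insert('g')): buffer="usdgtswdg" (len 9), cursors c1@4 c2@9, authorship ..11...22
After op 6 (move_right): buffer="usdgtswdg" (len 9), cursors c1@5 c2@9, authorship ..11...22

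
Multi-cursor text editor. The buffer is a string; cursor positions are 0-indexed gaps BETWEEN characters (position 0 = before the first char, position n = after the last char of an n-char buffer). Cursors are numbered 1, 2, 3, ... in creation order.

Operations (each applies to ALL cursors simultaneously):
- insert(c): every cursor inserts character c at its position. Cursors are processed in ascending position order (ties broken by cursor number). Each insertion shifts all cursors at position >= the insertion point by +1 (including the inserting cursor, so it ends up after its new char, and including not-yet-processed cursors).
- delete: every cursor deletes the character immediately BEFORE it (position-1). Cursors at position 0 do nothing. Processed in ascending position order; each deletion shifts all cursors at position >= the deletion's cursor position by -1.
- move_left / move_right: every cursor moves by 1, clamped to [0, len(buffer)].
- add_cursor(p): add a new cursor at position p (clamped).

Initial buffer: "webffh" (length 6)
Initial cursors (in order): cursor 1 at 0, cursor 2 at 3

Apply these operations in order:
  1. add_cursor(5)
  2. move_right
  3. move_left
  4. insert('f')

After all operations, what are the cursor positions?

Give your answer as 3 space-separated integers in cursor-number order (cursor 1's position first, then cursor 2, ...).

After op 1 (add_cursor(5)): buffer="webffh" (len 6), cursors c1@0 c2@3 c3@5, authorship ......
After op 2 (move_right): buffer="webffh" (len 6), cursors c1@1 c2@4 c3@6, authorship ......
After op 3 (move_left): buffer="webffh" (len 6), cursors c1@0 c2@3 c3@5, authorship ......
After op 4 (insert('f')): buffer="fwebffffh" (len 9), cursors c1@1 c2@5 c3@8, authorship 1...2..3.

Answer: 1 5 8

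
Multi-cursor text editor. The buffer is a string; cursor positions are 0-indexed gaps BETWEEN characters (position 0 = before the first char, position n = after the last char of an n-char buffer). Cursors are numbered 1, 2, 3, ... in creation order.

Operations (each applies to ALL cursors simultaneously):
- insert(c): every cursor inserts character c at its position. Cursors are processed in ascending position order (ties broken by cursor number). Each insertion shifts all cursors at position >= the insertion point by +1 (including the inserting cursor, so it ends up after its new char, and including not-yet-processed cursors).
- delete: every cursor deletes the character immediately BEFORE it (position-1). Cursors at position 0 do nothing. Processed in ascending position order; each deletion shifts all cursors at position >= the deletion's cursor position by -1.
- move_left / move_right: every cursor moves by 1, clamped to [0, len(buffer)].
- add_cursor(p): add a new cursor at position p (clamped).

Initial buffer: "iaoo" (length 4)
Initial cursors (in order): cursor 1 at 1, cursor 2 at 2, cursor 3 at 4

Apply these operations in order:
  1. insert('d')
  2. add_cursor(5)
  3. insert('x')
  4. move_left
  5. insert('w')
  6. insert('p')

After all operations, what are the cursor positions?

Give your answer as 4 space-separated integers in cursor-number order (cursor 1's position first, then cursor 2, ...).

Answer: 4 9 18 13

Derivation:
After op 1 (insert('d')): buffer="idadood" (len 7), cursors c1@2 c2@4 c3@7, authorship .1.2..3
After op 2 (add_cursor(5)): buffer="idadood" (len 7), cursors c1@2 c2@4 c4@5 c3@7, authorship .1.2..3
After op 3 (insert('x')): buffer="idxadxoxodx" (len 11), cursors c1@3 c2@6 c4@8 c3@11, authorship .11.22.4.33
After op 4 (move_left): buffer="idxadxoxodx" (len 11), cursors c1@2 c2@5 c4@7 c3@10, authorship .11.22.4.33
After op 5 (insert('w')): buffer="idwxadwxowxodwx" (len 15), cursors c1@3 c2@7 c4@10 c3@14, authorship .111.222.44.333
After op 6 (insert('p')): buffer="idwpxadwpxowpxodwpx" (len 19), cursors c1@4 c2@9 c4@13 c3@18, authorship .1111.2222.444.3333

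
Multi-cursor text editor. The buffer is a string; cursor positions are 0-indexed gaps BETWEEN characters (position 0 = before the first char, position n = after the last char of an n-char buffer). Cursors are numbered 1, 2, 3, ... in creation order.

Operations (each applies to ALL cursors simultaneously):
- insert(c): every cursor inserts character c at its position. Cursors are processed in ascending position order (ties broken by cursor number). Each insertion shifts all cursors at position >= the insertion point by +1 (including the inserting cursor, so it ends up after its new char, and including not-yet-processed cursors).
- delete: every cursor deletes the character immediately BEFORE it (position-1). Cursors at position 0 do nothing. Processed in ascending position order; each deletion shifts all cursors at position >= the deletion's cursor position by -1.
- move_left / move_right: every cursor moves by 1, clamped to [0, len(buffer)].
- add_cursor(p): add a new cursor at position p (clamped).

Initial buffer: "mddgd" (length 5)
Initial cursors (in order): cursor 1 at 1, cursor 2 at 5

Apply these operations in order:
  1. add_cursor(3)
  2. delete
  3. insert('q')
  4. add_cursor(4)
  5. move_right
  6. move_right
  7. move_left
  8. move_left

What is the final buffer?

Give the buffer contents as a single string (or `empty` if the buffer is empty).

After op 1 (add_cursor(3)): buffer="mddgd" (len 5), cursors c1@1 c3@3 c2@5, authorship .....
After op 2 (delete): buffer="dg" (len 2), cursors c1@0 c3@1 c2@2, authorship ..
After op 3 (insert('q')): buffer="qdqgq" (len 5), cursors c1@1 c3@3 c2@5, authorship 1.3.2
After op 4 (add_cursor(4)): buffer="qdqgq" (len 5), cursors c1@1 c3@3 c4@4 c2@5, authorship 1.3.2
After op 5 (move_right): buffer="qdqgq" (len 5), cursors c1@2 c3@4 c2@5 c4@5, authorship 1.3.2
After op 6 (move_right): buffer="qdqgq" (len 5), cursors c1@3 c2@5 c3@5 c4@5, authorship 1.3.2
After op 7 (move_left): buffer="qdqgq" (len 5), cursors c1@2 c2@4 c3@4 c4@4, authorship 1.3.2
After op 8 (move_left): buffer="qdqgq" (len 5), cursors c1@1 c2@3 c3@3 c4@3, authorship 1.3.2

Answer: qdqgq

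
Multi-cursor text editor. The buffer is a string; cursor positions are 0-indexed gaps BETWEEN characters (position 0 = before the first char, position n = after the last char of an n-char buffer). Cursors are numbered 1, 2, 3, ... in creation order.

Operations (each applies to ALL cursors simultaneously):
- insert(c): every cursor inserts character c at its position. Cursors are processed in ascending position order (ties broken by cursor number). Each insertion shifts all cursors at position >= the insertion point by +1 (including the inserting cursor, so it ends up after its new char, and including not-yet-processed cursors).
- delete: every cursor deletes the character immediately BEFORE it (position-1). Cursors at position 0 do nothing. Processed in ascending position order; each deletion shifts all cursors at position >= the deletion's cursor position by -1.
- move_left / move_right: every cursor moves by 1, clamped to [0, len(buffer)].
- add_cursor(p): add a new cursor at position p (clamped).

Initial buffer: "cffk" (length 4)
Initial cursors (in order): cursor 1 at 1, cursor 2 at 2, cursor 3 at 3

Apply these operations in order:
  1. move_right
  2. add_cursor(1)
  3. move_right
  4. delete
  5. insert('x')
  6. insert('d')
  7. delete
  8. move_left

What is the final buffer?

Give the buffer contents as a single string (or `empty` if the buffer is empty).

Answer: xxxx

Derivation:
After op 1 (move_right): buffer="cffk" (len 4), cursors c1@2 c2@3 c3@4, authorship ....
After op 2 (add_cursor(1)): buffer="cffk" (len 4), cursors c4@1 c1@2 c2@3 c3@4, authorship ....
After op 3 (move_right): buffer="cffk" (len 4), cursors c4@2 c1@3 c2@4 c3@4, authorship ....
After op 4 (delete): buffer="" (len 0), cursors c1@0 c2@0 c3@0 c4@0, authorship 
After op 5 (insert('x')): buffer="xxxx" (len 4), cursors c1@4 c2@4 c3@4 c4@4, authorship 1234
After op 6 (insert('d')): buffer="xxxxdddd" (len 8), cursors c1@8 c2@8 c3@8 c4@8, authorship 12341234
After op 7 (delete): buffer="xxxx" (len 4), cursors c1@4 c2@4 c3@4 c4@4, authorship 1234
After op 8 (move_left): buffer="xxxx" (len 4), cursors c1@3 c2@3 c3@3 c4@3, authorship 1234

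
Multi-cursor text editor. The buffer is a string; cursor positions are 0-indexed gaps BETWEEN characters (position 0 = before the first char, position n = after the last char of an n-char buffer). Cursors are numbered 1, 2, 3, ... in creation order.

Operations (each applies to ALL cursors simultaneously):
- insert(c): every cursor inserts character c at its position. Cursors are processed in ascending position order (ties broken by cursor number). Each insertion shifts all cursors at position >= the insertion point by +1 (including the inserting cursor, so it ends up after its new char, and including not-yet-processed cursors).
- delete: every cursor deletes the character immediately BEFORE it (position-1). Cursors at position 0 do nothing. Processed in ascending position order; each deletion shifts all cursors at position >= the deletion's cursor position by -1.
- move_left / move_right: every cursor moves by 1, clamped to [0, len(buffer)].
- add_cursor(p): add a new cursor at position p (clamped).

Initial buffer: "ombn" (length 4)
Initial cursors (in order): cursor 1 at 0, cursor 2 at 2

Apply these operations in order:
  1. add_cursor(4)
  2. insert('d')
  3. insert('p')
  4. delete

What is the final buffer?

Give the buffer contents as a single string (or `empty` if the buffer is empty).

Answer: domdbnd

Derivation:
After op 1 (add_cursor(4)): buffer="ombn" (len 4), cursors c1@0 c2@2 c3@4, authorship ....
After op 2 (insert('d')): buffer="domdbnd" (len 7), cursors c1@1 c2@4 c3@7, authorship 1..2..3
After op 3 (insert('p')): buffer="dpomdpbndp" (len 10), cursors c1@2 c2@6 c3@10, authorship 11..22..33
After op 4 (delete): buffer="domdbnd" (len 7), cursors c1@1 c2@4 c3@7, authorship 1..2..3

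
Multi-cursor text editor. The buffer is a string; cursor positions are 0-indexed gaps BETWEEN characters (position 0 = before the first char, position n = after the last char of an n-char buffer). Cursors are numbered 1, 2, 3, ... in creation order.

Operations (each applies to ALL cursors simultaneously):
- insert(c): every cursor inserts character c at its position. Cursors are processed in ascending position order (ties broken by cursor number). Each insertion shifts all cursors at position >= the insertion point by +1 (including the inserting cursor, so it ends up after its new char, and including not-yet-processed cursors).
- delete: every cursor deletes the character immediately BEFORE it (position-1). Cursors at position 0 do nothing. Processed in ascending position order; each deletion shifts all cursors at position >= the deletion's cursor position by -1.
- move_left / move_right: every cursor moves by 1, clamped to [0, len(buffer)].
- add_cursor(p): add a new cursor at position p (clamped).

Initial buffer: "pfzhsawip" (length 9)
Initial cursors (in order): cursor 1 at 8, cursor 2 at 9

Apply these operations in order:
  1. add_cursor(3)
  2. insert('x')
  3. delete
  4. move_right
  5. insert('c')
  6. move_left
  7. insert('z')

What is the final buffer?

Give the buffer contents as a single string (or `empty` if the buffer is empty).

After op 1 (add_cursor(3)): buffer="pfzhsawip" (len 9), cursors c3@3 c1@8 c2@9, authorship .........
After op 2 (insert('x')): buffer="pfzxhsawixpx" (len 12), cursors c3@4 c1@10 c2@12, authorship ...3.....1.2
After op 3 (delete): buffer="pfzhsawip" (len 9), cursors c3@3 c1@8 c2@9, authorship .........
After op 4 (move_right): buffer="pfzhsawip" (len 9), cursors c3@4 c1@9 c2@9, authorship .........
After op 5 (insert('c')): buffer="pfzhcsawipcc" (len 12), cursors c3@5 c1@12 c2@12, authorship ....3.....12
After op 6 (move_left): buffer="pfzhcsawipcc" (len 12), cursors c3@4 c1@11 c2@11, authorship ....3.....12
After op 7 (insert('z')): buffer="pfzhzcsawipczzc" (len 15), cursors c3@5 c1@14 c2@14, authorship ....33.....1122

Answer: pfzhzcsawipczzc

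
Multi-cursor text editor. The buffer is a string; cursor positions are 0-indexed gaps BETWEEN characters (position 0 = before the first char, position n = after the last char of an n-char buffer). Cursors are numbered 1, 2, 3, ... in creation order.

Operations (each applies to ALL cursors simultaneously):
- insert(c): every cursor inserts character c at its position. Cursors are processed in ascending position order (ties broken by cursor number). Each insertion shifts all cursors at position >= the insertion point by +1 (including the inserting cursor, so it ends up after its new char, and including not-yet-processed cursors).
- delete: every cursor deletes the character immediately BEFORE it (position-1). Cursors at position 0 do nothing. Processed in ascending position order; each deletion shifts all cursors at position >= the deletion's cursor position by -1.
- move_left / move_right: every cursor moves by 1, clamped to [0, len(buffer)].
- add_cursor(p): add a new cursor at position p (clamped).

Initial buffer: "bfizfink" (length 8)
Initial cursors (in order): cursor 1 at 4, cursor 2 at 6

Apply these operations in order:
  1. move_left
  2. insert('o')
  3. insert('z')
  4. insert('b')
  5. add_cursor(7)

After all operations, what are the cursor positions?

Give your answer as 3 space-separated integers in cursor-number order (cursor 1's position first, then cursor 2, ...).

Answer: 6 11 7

Derivation:
After op 1 (move_left): buffer="bfizfink" (len 8), cursors c1@3 c2@5, authorship ........
After op 2 (insert('o')): buffer="bfiozfoink" (len 10), cursors c1@4 c2@7, authorship ...1..2...
After op 3 (insert('z')): buffer="bfiozzfozink" (len 12), cursors c1@5 c2@9, authorship ...11..22...
After op 4 (insert('b')): buffer="bfiozbzfozbink" (len 14), cursors c1@6 c2@11, authorship ...111..222...
After op 5 (add_cursor(7)): buffer="bfiozbzfozbink" (len 14), cursors c1@6 c3@7 c2@11, authorship ...111..222...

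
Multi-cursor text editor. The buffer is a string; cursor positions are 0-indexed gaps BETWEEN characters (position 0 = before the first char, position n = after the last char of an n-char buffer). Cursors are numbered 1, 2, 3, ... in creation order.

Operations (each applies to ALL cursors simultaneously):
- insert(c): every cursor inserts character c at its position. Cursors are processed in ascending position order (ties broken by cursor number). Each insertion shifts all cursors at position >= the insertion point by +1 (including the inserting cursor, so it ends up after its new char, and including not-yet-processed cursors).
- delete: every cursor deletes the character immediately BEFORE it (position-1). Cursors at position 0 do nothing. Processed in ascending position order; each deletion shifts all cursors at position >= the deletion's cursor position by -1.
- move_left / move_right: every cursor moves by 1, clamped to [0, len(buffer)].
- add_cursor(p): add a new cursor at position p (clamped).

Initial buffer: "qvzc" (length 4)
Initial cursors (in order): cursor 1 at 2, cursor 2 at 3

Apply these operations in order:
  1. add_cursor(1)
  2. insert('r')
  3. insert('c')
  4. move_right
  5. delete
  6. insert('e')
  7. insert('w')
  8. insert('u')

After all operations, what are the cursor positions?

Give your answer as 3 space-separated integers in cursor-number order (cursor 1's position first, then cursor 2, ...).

After op 1 (add_cursor(1)): buffer="qvzc" (len 4), cursors c3@1 c1@2 c2@3, authorship ....
After op 2 (insert('r')): buffer="qrvrzrc" (len 7), cursors c3@2 c1@4 c2@6, authorship .3.1.2.
After op 3 (insert('c')): buffer="qrcvrczrcc" (len 10), cursors c3@3 c1@6 c2@9, authorship .33.11.22.
After op 4 (move_right): buffer="qrcvrczrcc" (len 10), cursors c3@4 c1@7 c2@10, authorship .33.11.22.
After op 5 (delete): buffer="qrcrcrc" (len 7), cursors c3@3 c1@5 c2@7, authorship .331122
After op 6 (insert('e')): buffer="qrcercerce" (len 10), cursors c3@4 c1@7 c2@10, authorship .333111222
After op 7 (insert('w')): buffer="qrcewrcewrcew" (len 13), cursors c3@5 c1@9 c2@13, authorship .333311112222
After op 8 (insert('u')): buffer="qrcewurcewurcewu" (len 16), cursors c3@6 c1@11 c2@16, authorship .333331111122222

Answer: 11 16 6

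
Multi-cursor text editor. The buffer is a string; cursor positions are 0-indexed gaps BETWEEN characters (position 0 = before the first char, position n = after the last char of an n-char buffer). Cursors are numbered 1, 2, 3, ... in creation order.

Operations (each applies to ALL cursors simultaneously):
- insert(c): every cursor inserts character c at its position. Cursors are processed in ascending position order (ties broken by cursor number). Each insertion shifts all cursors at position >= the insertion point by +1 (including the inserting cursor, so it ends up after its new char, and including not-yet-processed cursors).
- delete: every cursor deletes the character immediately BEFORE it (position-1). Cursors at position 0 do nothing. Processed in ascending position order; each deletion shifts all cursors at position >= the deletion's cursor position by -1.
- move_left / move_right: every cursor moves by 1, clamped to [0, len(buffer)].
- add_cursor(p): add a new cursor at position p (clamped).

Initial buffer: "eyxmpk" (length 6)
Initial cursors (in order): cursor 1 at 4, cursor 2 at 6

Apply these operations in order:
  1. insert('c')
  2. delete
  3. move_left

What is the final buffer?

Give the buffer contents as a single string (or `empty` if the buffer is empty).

After op 1 (insert('c')): buffer="eyxmcpkc" (len 8), cursors c1@5 c2@8, authorship ....1..2
After op 2 (delete): buffer="eyxmpk" (len 6), cursors c1@4 c2@6, authorship ......
After op 3 (move_left): buffer="eyxmpk" (len 6), cursors c1@3 c2@5, authorship ......

Answer: eyxmpk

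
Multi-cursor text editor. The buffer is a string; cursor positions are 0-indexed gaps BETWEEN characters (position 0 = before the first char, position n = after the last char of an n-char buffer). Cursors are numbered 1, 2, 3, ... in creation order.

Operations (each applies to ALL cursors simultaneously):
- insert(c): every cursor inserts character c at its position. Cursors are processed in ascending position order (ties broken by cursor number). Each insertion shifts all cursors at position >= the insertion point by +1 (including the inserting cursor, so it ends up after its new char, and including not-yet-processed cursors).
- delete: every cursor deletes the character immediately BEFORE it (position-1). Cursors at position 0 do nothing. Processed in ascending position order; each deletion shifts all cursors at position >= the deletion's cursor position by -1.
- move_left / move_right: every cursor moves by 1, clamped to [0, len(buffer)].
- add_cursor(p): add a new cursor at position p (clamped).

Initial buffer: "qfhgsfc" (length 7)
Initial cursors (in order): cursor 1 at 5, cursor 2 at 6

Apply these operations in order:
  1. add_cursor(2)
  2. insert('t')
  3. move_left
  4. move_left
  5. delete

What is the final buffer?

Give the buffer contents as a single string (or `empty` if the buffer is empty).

After op 1 (add_cursor(2)): buffer="qfhgsfc" (len 7), cursors c3@2 c1@5 c2@6, authorship .......
After op 2 (insert('t')): buffer="qfthgstftc" (len 10), cursors c3@3 c1@7 c2@9, authorship ..3...1.2.
After op 3 (move_left): buffer="qfthgstftc" (len 10), cursors c3@2 c1@6 c2@8, authorship ..3...1.2.
After op 4 (move_left): buffer="qfthgstftc" (len 10), cursors c3@1 c1@5 c2@7, authorship ..3...1.2.
After op 5 (delete): buffer="fthsftc" (len 7), cursors c3@0 c1@3 c2@4, authorship .3...2.

Answer: fthsftc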